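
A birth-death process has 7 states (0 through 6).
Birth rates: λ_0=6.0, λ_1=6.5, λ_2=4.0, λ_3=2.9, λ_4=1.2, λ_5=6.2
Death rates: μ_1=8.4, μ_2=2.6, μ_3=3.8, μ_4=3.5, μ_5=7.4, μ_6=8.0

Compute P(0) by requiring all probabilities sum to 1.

Ratios P(n)/P(0) = (λ₀···λₙ₋₁)/(μ₁···μₙ):
P(1)/P(0) = (6.0)/(8.4) = 0.7143
P(2)/P(0) = (6.0×6.5)/(8.4×2.6) = 1.7857
P(3)/P(0) = (6.0×6.5×4.0)/(8.4×2.6×3.8) = 1.8797
P(4)/P(0) = (6.0×6.5×4.0×2.9)/(8.4×2.6×3.8×3.5) = 1.5575
P(5)/P(0) = (6.0×6.5×4.0×2.9×1.2)/(8.4×2.6×3.8×3.5×7.4) = 0.2526
P(6)/P(0) = (6.0×6.5×4.0×2.9×1.2×6.2)/(8.4×2.6×3.8×3.5×7.4×8.0) = 0.1957

Normalization: ∑ P(n) = 1
P(0) × (1.0000 + 0.7143 + 1.7857 + 1.8797 + 1.5575 + 0.2526 + 0.1957) = 1
P(0) × 7.3855 = 1
P(0) = 1/7.3855 = 0.1354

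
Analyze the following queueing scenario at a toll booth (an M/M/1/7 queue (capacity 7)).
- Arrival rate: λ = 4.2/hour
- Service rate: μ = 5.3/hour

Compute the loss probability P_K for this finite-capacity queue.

ρ = λ/μ = 4.2/5.3 = 0.79245
P₀ = (1-ρ)/(1-ρ^(K+1)) = (1-0.79245)/(1-0.79245^8) = 0.2076/0.8445 = 0.2458
P_K = P₀×ρ^K = 0.2458 × 0.79245^7 = 0.2458 × 0.1962 = 0.04823
Blocking probability = 4.82%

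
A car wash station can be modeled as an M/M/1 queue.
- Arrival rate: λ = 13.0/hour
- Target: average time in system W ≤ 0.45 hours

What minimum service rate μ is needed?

For M/M/1: W = 1/(μ-λ)
Need W ≤ 0.45, so 1/(μ-λ) ≤ 0.45
μ - λ ≥ 1/0.45 = 2.2222
μ ≥ 13.0 + 2.2222 = 15.2222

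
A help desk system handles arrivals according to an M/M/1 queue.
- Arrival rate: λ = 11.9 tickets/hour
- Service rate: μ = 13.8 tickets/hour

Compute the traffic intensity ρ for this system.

Server utilization: ρ = λ/μ
ρ = 11.9/13.8 = 0.8623
The server is busy 86.23% of the time.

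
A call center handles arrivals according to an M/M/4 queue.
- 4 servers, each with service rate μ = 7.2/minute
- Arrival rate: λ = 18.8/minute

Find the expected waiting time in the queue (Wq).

Traffic intensity: ρ = λ/(cμ) = 18.8/(4×7.2) = 0.6528
Since ρ = 0.6528 < 1, system is stable.
Offered load a = λ/μ = cρ = 18.8/7.2 = 2.6111
P₀ = [ Σₙ₌₀^3 aⁿ/n! + a^4/(4!(1-ρ)) ]⁻¹
Σ = a^0/0! + a^1/1! + a^2/2! + a^3/3! = 1.0000 + 2.6111 + 3.4090 + 2.9670 = 9.9871
a^4/(4!(1-ρ)) = 46.4838/(24 × 0.34722) = 5.5781
P₀ = 1/(9.9871 + 5.5781) = 0.06425
Lq = P₀·a^4·ρ / (4!(1-ρ)²) = 0.0642460 × 46.4838 × 0.652778 / (24 × 0.120563) = 0.6737
Wq = Lq/λ = 0.6737/18.8 = 0.03584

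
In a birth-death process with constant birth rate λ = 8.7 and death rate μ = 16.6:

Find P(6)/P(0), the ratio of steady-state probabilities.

For constant rates: P(n)/P(0) = (λ/μ)^n
P(6)/P(0) = (8.7/16.6)^6 = 0.5241^6 = 0.02072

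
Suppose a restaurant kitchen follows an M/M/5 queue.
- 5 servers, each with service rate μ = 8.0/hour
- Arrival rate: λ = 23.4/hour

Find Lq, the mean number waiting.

Traffic intensity: ρ = λ/(cμ) = 23.4/(5×8.0) = 0.5850
Since ρ = 0.5850 < 1, system is stable.
Offered load a = λ/μ = cρ = 23.4/8.0 = 2.9250
P₀ = [ Σₙ₌₀^4 aⁿ/n! + a^5/(5!(1-ρ)) ]⁻¹
Σ = a^0/0! + a^1/1! + a^2/2! + a^3/3! + a^4/4! = 1.0000 + 2.9250 + 4.2778 + 4.1709 + 3.0499 = 15.4236
a^5/(5!(1-ρ)) = 214.1063/(120 × 0.4150) = 4.2993
P₀ = 1/(15.4236 + 4.2993) = 0.05070
Lq = P₀·a^5·ρ / (5!(1-ρ)²) = 0.05070 × 214.1063 × 0.5850 / (120 × 0.1722) = 0.3073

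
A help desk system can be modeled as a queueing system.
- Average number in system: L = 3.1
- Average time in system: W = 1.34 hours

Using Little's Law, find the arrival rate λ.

Little's Law: L = λW, so λ = L/W
λ = 3.1/1.34 = 2.3134 tickets/hour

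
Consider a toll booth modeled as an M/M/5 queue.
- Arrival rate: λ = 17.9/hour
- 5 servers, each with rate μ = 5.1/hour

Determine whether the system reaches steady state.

Stability requires ρ = λ/(cμ) < 1
ρ = 17.9/(5 × 5.1) = 17.9/25.50 = 0.7020
Since 0.7020 < 1, the system is STABLE.
The servers are busy 70.20% of the time.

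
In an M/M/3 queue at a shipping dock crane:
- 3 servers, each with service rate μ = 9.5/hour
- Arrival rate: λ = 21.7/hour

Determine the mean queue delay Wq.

Traffic intensity: ρ = λ/(cμ) = 21.7/(3×9.5) = 0.7614
Since ρ = 0.7614 < 1, system is stable.
Offered load a = λ/μ = cρ = 21.7/9.5 = 2.2842
P₀ = [ Σₙ₌₀^2 aⁿ/n! + a^3/(3!(1-ρ)) ]⁻¹
Σ = a^0/0! + a^1/1! + a^2/2! = 1.0000 + 2.2842 + 2.6088 = 5.8930
a^3/(3!(1-ρ)) = 11.9181/(6 × 0.238596) = 8.3252
P₀ = 1/(5.8930 + 8.3252) = 0.07033
Lq = P₀·a^3·ρ / (3!(1-ρ)²) = 0.070332 × 11.9181 × 0.76140 / (6 × 0.056928) = 1.8685
Wq = Lq/λ = 1.8685/21.7 = 0.08611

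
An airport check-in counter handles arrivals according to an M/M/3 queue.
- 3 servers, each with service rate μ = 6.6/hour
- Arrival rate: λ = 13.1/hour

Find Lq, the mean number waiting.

Traffic intensity: ρ = λ/(cμ) = 13.1/(3×6.6) = 0.6616
Since ρ = 0.6616 < 1, system is stable.
Offered load a = λ/μ = cρ = 13.1/6.6 = 1.9848
P₀ = [ Σₙ₌₀^2 aⁿ/n! + a^3/(3!(1-ρ)) ]⁻¹
Σ = a^0/0! + a^1/1! + a^2/2! = 1.00000 + 1.98485 + 1.96981 = 4.9547
a^3/(3!(1-ρ)) = 7.81956/(6 × 0.338384) = 3.8514
P₀ = 1/(4.9547 + 3.8514) = 0.1136
Lq = P₀·a^3·ρ / (3!(1-ρ)²) = 0.113558 × 7.81956 × 0.661616 / (6 × 0.114504) = 0.8551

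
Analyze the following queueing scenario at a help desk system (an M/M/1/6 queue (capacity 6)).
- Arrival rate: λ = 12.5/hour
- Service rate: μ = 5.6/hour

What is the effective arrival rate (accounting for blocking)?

ρ = λ/μ = 12.5/5.6 = 2.23214
P₀ = (1-ρ)/(1-ρ^(K+1)) = (1-2.23214)/(1-2.23214^7) = -1.2321/-275.0896 = 0.004479
P_K = P₀×ρ^K = 0.004479 × 2.23214^6 = 0.004479 × 123.6883 = 0.5540
λ_eff = λ(1-P_K) = 12.5 × (1 - 0.55401) = 12.5 × 0.44599 = 5.5749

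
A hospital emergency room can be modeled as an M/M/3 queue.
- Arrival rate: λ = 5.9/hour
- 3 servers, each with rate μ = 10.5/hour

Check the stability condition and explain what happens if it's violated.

Stability requires ρ = λ/(cμ) < 1
ρ = 5.9/(3 × 10.5) = 5.9/31.50 = 0.1873
Since 0.1873 < 1, the system is STABLE.
The servers are busy 18.73% of the time.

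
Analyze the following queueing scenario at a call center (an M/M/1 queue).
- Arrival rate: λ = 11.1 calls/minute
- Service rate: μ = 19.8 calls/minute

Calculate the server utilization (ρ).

Server utilization: ρ = λ/μ
ρ = 11.1/19.8 = 0.5606
The server is busy 56.06% of the time.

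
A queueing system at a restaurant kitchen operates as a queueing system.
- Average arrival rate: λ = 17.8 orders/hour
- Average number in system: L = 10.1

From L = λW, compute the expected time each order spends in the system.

Little's Law: L = λW, so W = L/λ
W = 10.1/17.8 = 0.5674 hours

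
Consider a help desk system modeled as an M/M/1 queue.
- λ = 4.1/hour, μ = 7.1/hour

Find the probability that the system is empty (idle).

ρ = λ/μ = 4.1/7.1 = 0.5775
P(0) = 1 - ρ = 1 - 0.5775 = 0.4225
The server is idle 42.25% of the time.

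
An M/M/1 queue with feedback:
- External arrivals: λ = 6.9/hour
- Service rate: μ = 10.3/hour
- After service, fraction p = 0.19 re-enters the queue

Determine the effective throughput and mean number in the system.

Effective arrival rate: λ_eff = λ/(1-p) = 6.9/(1-0.19) = 6.9/0.81 = 8.5185
ρ = λ_eff/μ = 8.5185/10.3 = 0.82704
L = ρ/(1-ρ) = 0.82704/(1-0.82704) = 4.7817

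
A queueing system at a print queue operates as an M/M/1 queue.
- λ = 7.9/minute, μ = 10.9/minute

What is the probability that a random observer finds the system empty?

ρ = λ/μ = 7.9/10.9 = 0.7248
P(0) = 1 - ρ = 1 - 0.7248 = 0.2752
The server is idle 27.52% of the time.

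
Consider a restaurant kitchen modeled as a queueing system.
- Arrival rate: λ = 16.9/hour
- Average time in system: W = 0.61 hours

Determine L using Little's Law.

Little's Law: L = λW
L = 16.9 × 0.61 = 10.3090 orders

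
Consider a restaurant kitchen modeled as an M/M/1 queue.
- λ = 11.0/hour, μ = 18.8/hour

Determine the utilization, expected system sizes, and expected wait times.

Step 1: ρ = λ/μ = 11.0/18.8 = 0.5851
Step 2: L = λ/(μ-λ) = 11.0/7.80 = 1.4103
Step 3: Lq = λ²/(μ(μ-λ)) = 121.00/(18.8×7.80) = 0.8252
Step 4: W = 1/(μ-λ) = 1/7.80 = 0.12821
Step 5: Wq = λ/(μ(μ-λ)) = 11.0/(18.8×7.80) = 0.07501
Step 6: P(0) = 1-ρ = 0.4149
Verify: L = λW = 11.0×0.12821 = 1.4103 ✔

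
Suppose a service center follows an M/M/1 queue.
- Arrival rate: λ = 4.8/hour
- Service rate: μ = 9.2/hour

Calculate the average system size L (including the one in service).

ρ = λ/μ = 4.8/9.2 = 0.5217
For M/M/1: L = λ/(μ-λ)
L = 4.8/(9.2-4.8) = 4.8/4.40
L = 1.0909 customers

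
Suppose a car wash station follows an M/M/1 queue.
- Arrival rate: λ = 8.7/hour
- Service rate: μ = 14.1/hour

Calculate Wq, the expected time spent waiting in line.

First, compute utilization: ρ = λ/μ = 8.7/14.1 = 0.6170
For M/M/1: Wq = λ/(μ(μ-λ))
Wq = 8.7/(14.1 × (14.1-8.7))
Wq = 8.7/(14.1 × 5.40)
Wq = 0.1143 hours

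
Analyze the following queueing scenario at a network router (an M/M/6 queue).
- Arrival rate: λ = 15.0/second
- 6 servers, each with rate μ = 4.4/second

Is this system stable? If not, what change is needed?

Stability requires ρ = λ/(cμ) < 1
ρ = 15.0/(6 × 4.4) = 15.0/26.40 = 0.5682
Since 0.5682 < 1, the system is STABLE.
The servers are busy 56.82% of the time.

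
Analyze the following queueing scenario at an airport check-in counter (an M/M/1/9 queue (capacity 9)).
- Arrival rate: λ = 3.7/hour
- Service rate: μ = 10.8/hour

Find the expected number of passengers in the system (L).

ρ = λ/μ = 3.7/10.8 = 0.34259
P₀ = (1-ρ)/(1-ρ^(K+1)) = (1-0.34259)/(1-0.34259^10) = 0.6574/1.0000 = 0.6574
P_K = P₀×ρ^K = 0.6574 × 0.34259^9 = 0.6574 × 0.00006501 = 0.00004274
L = ρ[1 - (K+1)ρ^K + Kρ^(K+1)] / [(1-ρ)(1-ρ^(K+1))]
L = 0.34259 × (1 - 10×0.00006501 + 9×0.00002227) / ((1 - 0.34259) × (1 - 0.00002227)) = 0.5209 passengers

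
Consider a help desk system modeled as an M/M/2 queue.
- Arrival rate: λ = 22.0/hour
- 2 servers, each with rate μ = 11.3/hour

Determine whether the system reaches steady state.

Stability requires ρ = λ/(cμ) < 1
ρ = 22.0/(2 × 11.3) = 22.0/22.60 = 0.9735
Since 0.9735 < 1, the system is STABLE.
The servers are busy 97.35% of the time.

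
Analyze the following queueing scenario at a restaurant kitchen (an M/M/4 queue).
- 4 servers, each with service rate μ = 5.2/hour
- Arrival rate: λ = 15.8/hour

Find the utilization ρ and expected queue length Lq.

Traffic intensity: ρ = λ/(cμ) = 15.8/(4×5.2) = 0.7596
Since ρ = 0.7596 < 1, system is stable.
Offered load a = λ/μ = cρ = 15.8/5.2 = 3.0385
P₀ = [ Σₙ₌₀^3 aⁿ/n! + a^4/(4!(1-ρ)) ]⁻¹
Σ = a^0/0! + a^1/1! + a^2/2! + a^3/3! = 1.0000 + 3.0385 + 4.6161 + 4.6753 = 13.3299
a^4/(4!(1-ρ)) = 85.23441/(24 × 0.2403846) = 14.7740
P₀ = 1/(13.3299 + 14.7740) = 0.03558
Lq = P₀·a^4·ρ / (4!(1-ρ)²) = 0.03558 × 85.2344 × 0.7596 / (24 × 0.05778) = 1.6612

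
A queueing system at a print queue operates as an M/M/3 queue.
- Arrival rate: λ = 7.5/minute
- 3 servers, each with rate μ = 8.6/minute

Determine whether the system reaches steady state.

Stability requires ρ = λ/(cμ) < 1
ρ = 7.5/(3 × 8.6) = 7.5/25.80 = 0.2907
Since 0.2907 < 1, the system is STABLE.
The servers are busy 29.07% of the time.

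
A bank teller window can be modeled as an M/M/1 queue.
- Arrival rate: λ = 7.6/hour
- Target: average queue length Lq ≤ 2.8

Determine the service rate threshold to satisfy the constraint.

For M/M/1: Lq = λ²/(μ(μ-λ))
Need Lq ≤ 2.8, i.e. μ(μ-λ) ≥ λ²/2.8
μ² - 7.6μ - 57.76/2.8 ≥ 0  →  μ² - 7.6μ - 20.6285714 ≥ 0
Quadratic formula (positive root): μ = [λ + √(λ² + 4×20.6285714)]/2
Discriminant: 57.76 + 4×20.6285714 = 140.27429, √140.27429 = 11.84374
μ ≥ (7.6 + 11.84374)/2 = 9.7219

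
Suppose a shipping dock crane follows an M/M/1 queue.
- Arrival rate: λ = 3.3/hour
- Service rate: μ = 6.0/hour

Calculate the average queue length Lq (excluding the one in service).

ρ = λ/μ = 3.3/6.0 = 0.5500
For M/M/1: Lq = λ²/(μ(μ-λ))
Lq = 10.89/(6.0 × 2.70)
Lq = 0.6722 containers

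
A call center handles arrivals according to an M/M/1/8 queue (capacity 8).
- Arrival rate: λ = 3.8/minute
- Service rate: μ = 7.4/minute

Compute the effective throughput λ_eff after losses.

ρ = λ/μ = 3.8/7.4 = 0.513514
P₀ = (1-ρ)/(1-ρ^(K+1)) = (1-0.513514)/(1-0.513514^9) = 0.4865/0.9975 = 0.4877
P_K = P₀×ρ^K = 0.4877 × 0.513514^8 = 0.4877 × 0.004835 = 0.002358
λ_eff = λ(1-P_K) = 3.8 × (1 - 0.002358) = 3.8 × 0.99764 = 3.7910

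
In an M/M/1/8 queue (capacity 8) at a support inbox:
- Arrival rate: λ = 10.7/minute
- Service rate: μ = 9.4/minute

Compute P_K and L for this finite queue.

ρ = λ/μ = 10.7/9.4 = 1.1383
P₀ = (1-ρ)/(1-ρ^(K+1)) = (1-1.1383)/(1-1.1383^9) = -0.1383/-2.2086 = 0.06262
P_K = P₀×ρ^K = 0.06262 × 1.1383^8 = 0.06262 × 2.8187 = 0.1765
Blocking probability P_8 = 0.1765 (17.65%)
L = ρ[1 - (K+1)ρ^K + Kρ^(K+1)] / [(1-ρ)(1-ρ^(K+1))]
L = 1.1383 × (1 - 9×2.81873 + 8×3.20856) / ((1 - 1.1383) × (1 - 3.20856)) = 4.8444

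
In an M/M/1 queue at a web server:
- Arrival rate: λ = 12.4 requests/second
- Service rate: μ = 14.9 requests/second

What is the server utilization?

Server utilization: ρ = λ/μ
ρ = 12.4/14.9 = 0.8322
The server is busy 83.22% of the time.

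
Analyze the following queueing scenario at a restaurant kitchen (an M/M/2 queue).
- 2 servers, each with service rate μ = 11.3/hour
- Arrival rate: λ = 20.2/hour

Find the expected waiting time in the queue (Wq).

Traffic intensity: ρ = λ/(cμ) = 20.2/(2×11.3) = 0.8938
Since ρ = 0.8938 < 1, system is stable.
Offered load a = λ/μ = cρ = 20.2/11.3 = 1.7876
P₀ = [ Σₙ₌₀^1 aⁿ/n! + a^2/(2!(1-ρ)) ]⁻¹
Σ = a^0/0! + a^1/1! = 1.0000 + 1.7876 = 2.7876
a^2/(2!(1-ρ)) = 3.19555/(2 × 0.106195) = 15.0457
P₀ = 1/(2.7876 + 15.0457) = 0.05607
Lq = P₀·a^2·ρ / (2!(1-ρ)²) = 0.0560748 × 3.19555 × 0.893805 / (2 × 0.0112773) = 7.1010
Wq = Lq/λ = 7.1010/20.2 = 0.3515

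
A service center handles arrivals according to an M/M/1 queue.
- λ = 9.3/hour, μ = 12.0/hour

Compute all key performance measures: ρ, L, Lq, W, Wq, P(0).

Step 1: ρ = λ/μ = 9.3/12.0 = 0.7750
Step 2: L = λ/(μ-λ) = 9.3/2.70 = 3.4444
Step 3: Lq = λ²/(μ(μ-λ)) = 86.49/(12.0×2.70) = 2.6694
Step 4: W = 1/(μ-λ) = 1/2.70 = 0.37037
Step 5: Wq = λ/(μ(μ-λ)) = 9.3/(12.0×2.70) = 0.2870
Step 6: P(0) = 1-ρ = 0.2250
Verify: L = λW = 9.3×0.37037 = 3.4444 ✔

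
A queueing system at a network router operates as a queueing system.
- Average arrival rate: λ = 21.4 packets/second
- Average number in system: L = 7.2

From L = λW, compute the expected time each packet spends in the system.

Little's Law: L = λW, so W = L/λ
W = 7.2/21.4 = 0.3364 seconds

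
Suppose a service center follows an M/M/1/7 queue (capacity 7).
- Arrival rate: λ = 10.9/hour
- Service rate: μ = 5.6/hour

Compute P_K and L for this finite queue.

ρ = λ/μ = 10.9/5.6 = 1.94643
P₀ = (1-ρ)/(1-ρ^(K+1)) = (1-1.94643)/(1-1.94643^8) = -0.9464/-205.0204 = 0.004616
P_K = P₀×ρ^K = 0.004616 × 1.94643^7 = 0.004616 × 105.8453 = 0.4886
Blocking probability P_7 = 0.4886 (48.86%)
L = ρ[1 - (K+1)ρ^K + Kρ^(K+1)] / [(1-ρ)(1-ρ^(K+1))]
L = 1.94643 × (1 - 8×105.8453 + 7×206.0204) / ((1 - 1.94643) × (1 - 206.0204)) = 5.9824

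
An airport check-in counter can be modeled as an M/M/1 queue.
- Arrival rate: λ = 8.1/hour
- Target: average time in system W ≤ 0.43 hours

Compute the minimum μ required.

For M/M/1: W = 1/(μ-λ)
Need W ≤ 0.43, so 1/(μ-λ) ≤ 0.43
μ - λ ≥ 1/0.43 = 2.3256
μ ≥ 8.1 + 2.3256 = 10.4256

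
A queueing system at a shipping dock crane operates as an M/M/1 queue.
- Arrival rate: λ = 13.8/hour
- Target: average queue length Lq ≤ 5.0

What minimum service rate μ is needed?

For M/M/1: Lq = λ²/(μ(μ-λ))
Need Lq ≤ 5.0, i.e. μ(μ-λ) ≥ λ²/5.0
μ² - 13.8μ - 190.44/5.0 ≥ 0  →  μ² - 13.8μ - 38.0880 ≥ 0
Quadratic formula (positive root): μ = [λ + √(λ² + 4×38.0880)]/2
Discriminant: 190.44 + 4×38.0880 = 342.7920, √342.7920 = 18.5146
μ ≥ (13.8 + 18.5146)/2 = 16.1573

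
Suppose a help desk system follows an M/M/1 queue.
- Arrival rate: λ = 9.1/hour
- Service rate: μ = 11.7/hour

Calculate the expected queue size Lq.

ρ = λ/μ = 9.1/11.7 = 0.7778
For M/M/1: Lq = λ²/(μ(μ-λ))
Lq = 82.81/(11.7 × 2.60)
Lq = 2.7222 tickets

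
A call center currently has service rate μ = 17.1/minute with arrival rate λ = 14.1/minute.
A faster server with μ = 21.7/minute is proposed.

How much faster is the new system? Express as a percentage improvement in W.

System 1: ρ₁ = 14.1/17.1 = 0.8246, W₁ = 1/(17.1-14.1) = 0.33333
System 2: ρ₂ = 14.1/21.7 = 0.6498, W₂ = 1/(21.7-14.1) = 0.13158
Improvement: (W₁-W₂)/W₁ = (0.33333-0.13158)/0.33333 = 60.53%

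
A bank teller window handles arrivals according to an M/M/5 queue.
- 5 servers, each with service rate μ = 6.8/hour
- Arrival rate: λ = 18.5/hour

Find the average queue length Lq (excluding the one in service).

Traffic intensity: ρ = λ/(cμ) = 18.5/(5×6.8) = 0.5441
Since ρ = 0.5441 < 1, system is stable.
Offered load a = λ/μ = cρ = 18.5/6.8 = 2.7206
P₀ = [ Σₙ₌₀^4 aⁿ/n! + a^5/(5!(1-ρ)) ]⁻¹
Σ = a^0/0! + a^1/1! + a^2/2! + a^3/3! + a^4/4! = 1.0000 + 2.7206 + 3.7008 + 3.3561 + 2.2827 = 13.0602
a^5/(5!(1-ρ)) = 149.0439/(120 × 0.45588) = 2.7245
P₀ = 1/(13.0602 + 2.7245) = 0.06335
Lq = P₀·a^5·ρ / (5!(1-ρ)²) = 0.06335 × 149.0439 × 0.5441 / (120 × 0.2078) = 0.2060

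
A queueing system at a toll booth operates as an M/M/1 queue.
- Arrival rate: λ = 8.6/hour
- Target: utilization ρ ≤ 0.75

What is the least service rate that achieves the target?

ρ = λ/μ, so μ = λ/ρ
μ ≥ 8.6/0.75 = 11.4667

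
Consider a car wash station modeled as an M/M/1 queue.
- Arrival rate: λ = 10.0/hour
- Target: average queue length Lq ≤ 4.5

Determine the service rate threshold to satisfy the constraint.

For M/M/1: Lq = λ²/(μ(μ-λ))
Need Lq ≤ 4.5, i.e. μ(μ-λ) ≥ λ²/4.5
μ² - 10.0μ - 100.00/4.5 ≥ 0  →  μ² - 10.0μ - 22.22222 ≥ 0
Quadratic formula (positive root): μ = [λ + √(λ² + 4×22.22222)]/2
Discriminant: 100.00 + 4×22.22222 = 188.8889, √188.8889 = 13.74369
μ ≥ (10.0 + 13.74369)/2 = 11.8718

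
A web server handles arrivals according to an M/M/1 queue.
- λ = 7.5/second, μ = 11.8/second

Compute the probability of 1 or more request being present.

ρ = λ/μ = 7.5/11.8 = 0.6356
P(N ≥ n) = ρⁿ
P(N ≥ 1) = 0.6356^1
P(N ≥ 1) = 0.6356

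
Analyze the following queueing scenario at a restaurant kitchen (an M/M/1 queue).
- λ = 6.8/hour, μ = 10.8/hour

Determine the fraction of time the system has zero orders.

ρ = λ/μ = 6.8/10.8 = 0.6296
P(0) = 1 - ρ = 1 - 0.6296 = 0.3704
The server is idle 37.04% of the time.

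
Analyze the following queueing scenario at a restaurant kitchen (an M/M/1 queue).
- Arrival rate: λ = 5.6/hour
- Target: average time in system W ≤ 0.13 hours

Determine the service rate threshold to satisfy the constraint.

For M/M/1: W = 1/(μ-λ)
Need W ≤ 0.13, so 1/(μ-λ) ≤ 0.13
μ - λ ≥ 1/0.13 = 7.6923
μ ≥ 5.6 + 7.6923 = 13.2923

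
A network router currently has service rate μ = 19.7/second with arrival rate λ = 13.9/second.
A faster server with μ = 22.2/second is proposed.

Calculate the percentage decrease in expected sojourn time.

System 1: ρ₁ = 13.9/19.7 = 0.7056, W₁ = 1/(19.7-13.9) = 0.17241
System 2: ρ₂ = 13.9/22.2 = 0.6261, W₂ = 1/(22.2-13.9) = 0.12048
Improvement: (W₁-W₂)/W₁ = (0.17241-0.12048)/0.17241 = 30.12%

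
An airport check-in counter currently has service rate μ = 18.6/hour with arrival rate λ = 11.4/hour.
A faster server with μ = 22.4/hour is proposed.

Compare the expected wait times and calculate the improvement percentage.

System 1: ρ₁ = 11.4/18.6 = 0.6129, W₁ = 1/(18.6-11.4) = 0.1389
System 2: ρ₂ = 11.4/22.4 = 0.5089, W₂ = 1/(22.4-11.4) = 0.09091
Improvement: (W₁-W₂)/W₁ = (0.1389-0.09091)/0.1389 = 34.55%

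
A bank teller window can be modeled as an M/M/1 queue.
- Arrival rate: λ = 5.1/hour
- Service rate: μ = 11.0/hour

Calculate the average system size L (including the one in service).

ρ = λ/μ = 5.1/11.0 = 0.4636
For M/M/1: L = λ/(μ-λ)
L = 5.1/(11.0-5.1) = 5.1/5.90
L = 0.8644 transactions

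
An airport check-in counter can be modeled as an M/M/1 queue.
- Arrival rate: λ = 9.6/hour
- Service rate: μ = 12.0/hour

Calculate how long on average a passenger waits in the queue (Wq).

First, compute utilization: ρ = λ/μ = 9.6/12.0 = 0.8000
For M/M/1: Wq = λ/(μ(μ-λ))
Wq = 9.6/(12.0 × (12.0-9.6))
Wq = 9.6/(12.0 × 2.40)
Wq = 0.3333 hours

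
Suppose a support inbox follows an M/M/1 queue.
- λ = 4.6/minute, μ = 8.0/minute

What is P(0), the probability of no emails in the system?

ρ = λ/μ = 4.6/8.0 = 0.5750
P(0) = 1 - ρ = 1 - 0.5750 = 0.4250
The server is idle 42.50% of the time.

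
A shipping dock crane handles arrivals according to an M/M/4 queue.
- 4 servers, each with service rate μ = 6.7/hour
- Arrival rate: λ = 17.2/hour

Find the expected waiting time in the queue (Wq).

Traffic intensity: ρ = λ/(cμ) = 17.2/(4×6.7) = 0.6418
Since ρ = 0.6418 < 1, system is stable.
Offered load a = λ/μ = cρ = 17.2/6.7 = 2.5672
P₀ = [ Σₙ₌₀^3 aⁿ/n! + a^4/(4!(1-ρ)) ]⁻¹
Σ = a^0/0! + a^1/1! + a^2/2! + a^3/3! = 1.0000 + 2.5672 + 3.2952 + 2.8197 = 9.6821
a^4/(4!(1-ρ)) = 43.4325/(24 × 0.35821) = 5.0520
P₀ = 1/(9.6821 + 5.0520) = 0.06787
Lq = P₀·a^4·ρ / (4!(1-ρ)²) = 0.067870 × 43.4325 × 0.64179 / (24 × 0.12831) = 0.6143
Wq = Lq/λ = 0.6143/17.2 = 0.03572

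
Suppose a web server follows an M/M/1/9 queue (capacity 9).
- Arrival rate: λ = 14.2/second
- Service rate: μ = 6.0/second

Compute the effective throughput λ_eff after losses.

ρ = λ/μ = 14.2/6.0 = 2.36667
P₀ = (1-ρ)/(1-ρ^(K+1)) = (1-2.36667)/(1-2.36667^10) = -1.3667/-5511.8612 = 0.0002480
P_K = P₀×ρ^K = 0.00024795 × 2.36667^9 = 0.00024795 × 2329.3747 = 0.5776
λ_eff = λ(1-P_K) = 14.2 × (1 - 0.57757) = 14.2 × 0.42243 = 5.9985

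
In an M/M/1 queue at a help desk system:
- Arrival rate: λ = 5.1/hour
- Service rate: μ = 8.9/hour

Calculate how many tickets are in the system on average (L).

ρ = λ/μ = 5.1/8.9 = 0.5730
For M/M/1: L = λ/(μ-λ)
L = 5.1/(8.9-5.1) = 5.1/3.80
L = 1.3421 tickets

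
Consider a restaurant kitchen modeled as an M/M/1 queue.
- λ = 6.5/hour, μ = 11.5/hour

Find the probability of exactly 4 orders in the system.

ρ = λ/μ = 6.5/11.5 = 0.5652
P(n) = (1-ρ)ρⁿ
P(4) = (1-0.5652) × 0.5652^4
P(4) = 0.43480 × 0.10205
P(4) = 0.04437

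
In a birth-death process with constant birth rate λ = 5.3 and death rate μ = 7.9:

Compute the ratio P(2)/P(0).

For constant rates: P(n)/P(0) = (λ/μ)^n
P(2)/P(0) = (5.3/7.9)^2 = 0.6709^2 = 0.4501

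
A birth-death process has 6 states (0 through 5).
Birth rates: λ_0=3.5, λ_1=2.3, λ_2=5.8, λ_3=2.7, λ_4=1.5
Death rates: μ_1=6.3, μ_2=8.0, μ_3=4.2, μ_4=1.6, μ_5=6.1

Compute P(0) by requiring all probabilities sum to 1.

Ratios P(n)/P(0) = (λ₀···λₙ₋₁)/(μ₁···μₙ):
P(1)/P(0) = (3.5)/(6.3) = 0.5556
P(2)/P(0) = (3.5×2.3)/(6.3×8.0) = 0.1597
P(3)/P(0) = (3.5×2.3×5.8)/(6.3×8.0×4.2) = 0.2206
P(4)/P(0) = (3.5×2.3×5.8×2.7)/(6.3×8.0×4.2×1.6) = 0.3722
P(5)/P(0) = (3.5×2.3×5.8×2.7×1.5)/(6.3×8.0×4.2×1.6×6.1) = 0.09153

Normalization: ∑ P(n) = 1
P(0) × (1.0000 + 0.5556 + 0.1597 + 0.2206 + 0.3722 + 0.09153) = 1
P(0) × 2.3996 = 1
P(0) = 1/2.3996 = 0.4167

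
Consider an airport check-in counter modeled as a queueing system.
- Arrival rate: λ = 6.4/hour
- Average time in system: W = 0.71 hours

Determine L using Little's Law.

Little's Law: L = λW
L = 6.4 × 0.71 = 4.5440 passengers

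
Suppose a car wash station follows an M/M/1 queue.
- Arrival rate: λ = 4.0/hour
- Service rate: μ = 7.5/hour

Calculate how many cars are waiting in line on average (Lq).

ρ = λ/μ = 4.0/7.5 = 0.5333
For M/M/1: Lq = λ²/(μ(μ-λ))
Lq = 16.00/(7.5 × 3.50)
Lq = 0.6095 cars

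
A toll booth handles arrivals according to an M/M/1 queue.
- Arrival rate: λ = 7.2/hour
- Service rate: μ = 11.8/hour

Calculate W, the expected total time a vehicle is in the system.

First, compute utilization: ρ = λ/μ = 7.2/11.8 = 0.6102
For M/M/1: W = 1/(μ-λ)
W = 1/(11.8-7.2) = 1/4.60
W = 0.2174 hours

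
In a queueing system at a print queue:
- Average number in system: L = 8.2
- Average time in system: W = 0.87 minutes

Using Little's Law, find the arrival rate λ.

Little's Law: L = λW, so λ = L/W
λ = 8.2/0.87 = 9.4253 jobs/minute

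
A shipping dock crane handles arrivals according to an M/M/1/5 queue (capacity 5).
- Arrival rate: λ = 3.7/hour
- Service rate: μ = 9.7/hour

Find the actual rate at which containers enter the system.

ρ = λ/μ = 3.7/9.7 = 0.38144
P₀ = (1-ρ)/(1-ρ^(K+1)) = (1-0.38144)/(1-0.38144^6) = 0.6186/0.9969 = 0.6205
P_K = P₀×ρ^K = 0.62047 × 0.38144^5 = 0.62047 × 0.0080748 = 0.005010
λ_eff = λ(1-P_K) = 3.7 × (1 - 0.005010) = 3.7 × 0.9950 = 3.6815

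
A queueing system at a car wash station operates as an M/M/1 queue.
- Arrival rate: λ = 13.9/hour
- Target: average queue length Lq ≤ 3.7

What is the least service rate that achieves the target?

For M/M/1: Lq = λ²/(μ(μ-λ))
Need Lq ≤ 3.7, i.e. μ(μ-λ) ≥ λ²/3.7
μ² - 13.9μ - 193.21/3.7 ≥ 0  →  μ² - 13.9μ - 52.21892 ≥ 0
Quadratic formula (positive root): μ = [λ + √(λ² + 4×52.21892)]/2
Discriminant: 193.21 + 4×52.21892 = 402.0857, √402.0857 = 20.05207
μ ≥ (13.9 + 20.05207)/2 = 16.9760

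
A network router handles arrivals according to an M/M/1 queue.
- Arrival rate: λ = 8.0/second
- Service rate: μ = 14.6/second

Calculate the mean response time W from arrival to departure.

First, compute utilization: ρ = λ/μ = 8.0/14.6 = 0.5479
For M/M/1: W = 1/(μ-λ)
W = 1/(14.6-8.0) = 1/6.60
W = 0.1515 seconds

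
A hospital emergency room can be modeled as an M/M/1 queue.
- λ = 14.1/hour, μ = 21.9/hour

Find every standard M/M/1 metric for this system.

Step 1: ρ = λ/μ = 14.1/21.9 = 0.6438
Step 2: L = λ/(μ-λ) = 14.1/7.80 = 1.8077
Step 3: Lq = λ²/(μ(μ-λ)) = 198.81/(21.9×7.80) = 1.1639
Step 4: W = 1/(μ-λ) = 1/7.80 = 0.128205
Step 5: Wq = λ/(μ(μ-λ)) = 14.1/(21.9×7.80) = 0.08254
Step 6: P(0) = 1-ρ = 0.3562
Verify: L = λW = 14.1×0.128205 = 1.8077 ✔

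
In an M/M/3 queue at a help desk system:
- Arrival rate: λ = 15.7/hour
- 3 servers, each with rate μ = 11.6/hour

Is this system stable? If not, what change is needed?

Stability requires ρ = λ/(cμ) < 1
ρ = 15.7/(3 × 11.6) = 15.7/34.80 = 0.4511
Since 0.4511 < 1, the system is STABLE.
The servers are busy 45.11% of the time.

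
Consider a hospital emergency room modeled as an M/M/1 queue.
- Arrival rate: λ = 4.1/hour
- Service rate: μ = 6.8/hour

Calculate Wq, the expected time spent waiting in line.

First, compute utilization: ρ = λ/μ = 4.1/6.8 = 0.6029
For M/M/1: Wq = λ/(μ(μ-λ))
Wq = 4.1/(6.8 × (6.8-4.1))
Wq = 4.1/(6.8 × 2.70)
Wq = 0.2233 hours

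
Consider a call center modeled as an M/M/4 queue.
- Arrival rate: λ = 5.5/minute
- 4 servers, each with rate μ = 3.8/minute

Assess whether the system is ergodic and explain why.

Stability requires ρ = λ/(cμ) < 1
ρ = 5.5/(4 × 3.8) = 5.5/15.20 = 0.3618
Since 0.3618 < 1, the system is STABLE.
The servers are busy 36.18% of the time.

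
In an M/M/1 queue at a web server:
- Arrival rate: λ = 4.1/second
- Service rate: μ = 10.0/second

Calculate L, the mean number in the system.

ρ = λ/μ = 4.1/10.0 = 0.4100
For M/M/1: L = λ/(μ-λ)
L = 4.1/(10.0-4.1) = 4.1/5.90
L = 0.6949 requests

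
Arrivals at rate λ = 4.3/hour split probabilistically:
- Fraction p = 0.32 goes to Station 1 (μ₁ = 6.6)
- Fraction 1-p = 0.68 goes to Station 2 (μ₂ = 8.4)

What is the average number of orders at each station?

Effective rates: λ₁ = 4.3×0.32 = 1.376, λ₂ = 4.3×0.68 = 2.924
Station 1: ρ₁ = 1.376/6.6 = 0.2085, L₁ = ρ₁/(1-ρ₁) = 0.2085/(1-0.2085) = 0.2634
Station 2: ρ₂ = 2.924/8.4 = 0.3481, L₂ = ρ₂/(1-ρ₂) = 0.3481/(1-0.3481) = 0.5340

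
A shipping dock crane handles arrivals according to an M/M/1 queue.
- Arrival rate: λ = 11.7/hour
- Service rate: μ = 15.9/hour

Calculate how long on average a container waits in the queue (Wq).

First, compute utilization: ρ = λ/μ = 11.7/15.9 = 0.7358
For M/M/1: Wq = λ/(μ(μ-λ))
Wq = 11.7/(15.9 × (15.9-11.7))
Wq = 11.7/(15.9 × 4.20)
Wq = 0.1752 hours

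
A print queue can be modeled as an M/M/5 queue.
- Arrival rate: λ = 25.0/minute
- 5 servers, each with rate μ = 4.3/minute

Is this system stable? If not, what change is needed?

Stability requires ρ = λ/(cμ) < 1
ρ = 25.0/(5 × 4.3) = 25.0/21.50 = 1.1628
Since 1.1628 ≥ 1, the system is UNSTABLE.
Need c > λ/μ = 25.0/4.3 = 5.81.
Minimum servers needed: c = 6.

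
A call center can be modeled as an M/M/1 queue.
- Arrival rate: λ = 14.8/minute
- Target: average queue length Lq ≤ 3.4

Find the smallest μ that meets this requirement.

For M/M/1: Lq = λ²/(μ(μ-λ))
Need Lq ≤ 3.4, i.e. μ(μ-λ) ≥ λ²/3.4
μ² - 14.8μ - 219.04/3.4 ≥ 0  →  μ² - 14.8μ - 64.42353 ≥ 0
Quadratic formula (positive root): μ = [λ + √(λ² + 4×64.42353)]/2
Discriminant: 219.04 + 4×64.42353 = 476.7341, √476.7341 = 21.8342
μ ≥ (14.8 + 21.8342)/2 = 18.3171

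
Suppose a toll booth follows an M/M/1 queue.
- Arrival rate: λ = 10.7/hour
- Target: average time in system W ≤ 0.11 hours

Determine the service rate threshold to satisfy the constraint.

For M/M/1: W = 1/(μ-λ)
Need W ≤ 0.11, so 1/(μ-λ) ≤ 0.11
μ - λ ≥ 1/0.11 = 9.0909
μ ≥ 10.7 + 9.0909 = 19.7909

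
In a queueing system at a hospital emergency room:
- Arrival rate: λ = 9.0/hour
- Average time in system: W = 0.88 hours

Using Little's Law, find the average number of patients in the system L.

Little's Law: L = λW
L = 9.0 × 0.88 = 7.9200 patients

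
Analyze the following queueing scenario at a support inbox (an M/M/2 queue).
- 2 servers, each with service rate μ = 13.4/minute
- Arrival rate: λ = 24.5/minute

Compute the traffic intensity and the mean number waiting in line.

Traffic intensity: ρ = λ/(cμ) = 24.5/(2×13.4) = 0.9142
Since ρ = 0.9142 < 1, system is stable.
Offered load a = λ/μ = cρ = 24.5/13.4 = 1.8284
P₀ = [ Σₙ₌₀^1 aⁿ/n! + a^2/(2!(1-ρ)) ]⁻¹
Σ = a^0/0! + a^1/1! = 1.0000 + 1.8284 = 2.8284
a^2/(2!(1-ρ)) = 3.3429/(2 × 0.085821) = 19.4760
P₀ = 1/(2.8284 + 19.4760) = 0.04483
Lq = P₀·a^2·ρ / (2!(1-ρ)²) = 0.044834 × 3.3429 × 0.91418 / (2 × 0.0073652) = 9.3014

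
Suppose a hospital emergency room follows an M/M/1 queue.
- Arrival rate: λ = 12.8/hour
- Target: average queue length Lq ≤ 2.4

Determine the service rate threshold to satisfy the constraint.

For M/M/1: Lq = λ²/(μ(μ-λ))
Need Lq ≤ 2.4, i.e. μ(μ-λ) ≥ λ²/2.4
μ² - 12.8μ - 163.84/2.4 ≥ 0  →  μ² - 12.8μ - 68.26667 ≥ 0
Quadratic formula (positive root): μ = [λ + √(λ² + 4×68.26667)]/2
Discriminant: 163.84 + 4×68.26667 = 436.9067, √436.9067 = 20.9023
μ ≥ (12.8 + 20.9023)/2 = 16.8512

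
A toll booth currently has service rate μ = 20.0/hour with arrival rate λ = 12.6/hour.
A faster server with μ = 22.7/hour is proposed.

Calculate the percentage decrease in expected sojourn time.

System 1: ρ₁ = 12.6/20.0 = 0.6300, W₁ = 1/(20.0-12.6) = 0.135135
System 2: ρ₂ = 12.6/22.7 = 0.5551, W₂ = 1/(22.7-12.6) = 0.0990099
Improvement: (W₁-W₂)/W₁ = (0.135135-0.0990099)/0.135135 = 26.73%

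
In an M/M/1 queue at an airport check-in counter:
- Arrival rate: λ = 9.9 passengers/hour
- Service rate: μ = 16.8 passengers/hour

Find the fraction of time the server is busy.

Server utilization: ρ = λ/μ
ρ = 9.9/16.8 = 0.5893
The server is busy 58.93% of the time.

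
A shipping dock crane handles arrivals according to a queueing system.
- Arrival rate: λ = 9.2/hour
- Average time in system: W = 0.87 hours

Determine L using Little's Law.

Little's Law: L = λW
L = 9.2 × 0.87 = 8.0040 containers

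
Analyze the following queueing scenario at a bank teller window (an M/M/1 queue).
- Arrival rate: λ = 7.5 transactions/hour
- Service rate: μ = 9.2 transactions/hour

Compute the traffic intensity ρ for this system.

Server utilization: ρ = λ/μ
ρ = 7.5/9.2 = 0.8152
The server is busy 81.52% of the time.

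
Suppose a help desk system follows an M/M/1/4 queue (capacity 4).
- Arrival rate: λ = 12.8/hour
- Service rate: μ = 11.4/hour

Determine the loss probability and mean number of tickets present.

ρ = λ/μ = 12.8/11.4 = 1.1228
P₀ = (1-ρ)/(1-ρ^(K+1)) = (1-1.1228)/(1-1.1228^5) = -0.1228/-0.7845 = 0.1565
P_K = P₀×ρ^K = 0.15654 × 1.1228^4 = 0.15654 × 1.5893 = 0.2488
Blocking probability P_4 = 0.2488 (24.88%)
L = ρ[1 - (K+1)ρ^K + Kρ^(K+1)] / [(1-ρ)(1-ρ^(K+1))]
L = 1.1228 × (1 - 5×1.589314 + 4×1.784481) / ((1 - 1.1228) × (1 - 1.784481)) = 2.2303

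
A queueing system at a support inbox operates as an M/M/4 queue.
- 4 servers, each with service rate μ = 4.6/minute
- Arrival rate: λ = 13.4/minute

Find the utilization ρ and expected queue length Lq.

Traffic intensity: ρ = λ/(cμ) = 13.4/(4×4.6) = 0.7283
Since ρ = 0.7283 < 1, system is stable.
Offered load a = λ/μ = cρ = 13.4/4.6 = 2.9130
P₀ = [ Σₙ₌₀^3 aⁿ/n! + a^4/(4!(1-ρ)) ]⁻¹
Σ = a^0/0! + a^1/1! + a^2/2! + a^3/3! = 1.00000 + 2.91304 + 4.24291 + 4.11993 = 12.2759
a^4/(4!(1-ρ)) = 72.0092/(24 × 0.27174) = 11.0414
P₀ = 1/(12.2759 + 11.0414) = 0.04289
Lq = P₀·a^4·ρ / (4!(1-ρ)²) = 0.042887 × 72.0092 × 0.72826 / (24 × 0.073842) = 1.2691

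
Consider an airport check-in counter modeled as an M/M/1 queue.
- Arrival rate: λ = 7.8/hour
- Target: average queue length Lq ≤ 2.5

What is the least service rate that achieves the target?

For M/M/1: Lq = λ²/(μ(μ-λ))
Need Lq ≤ 2.5, i.e. μ(μ-λ) ≥ λ²/2.5
μ² - 7.8μ - 60.84/2.5 ≥ 0  →  μ² - 7.8μ - 24.3360 ≥ 0
Quadratic formula (positive root): μ = [λ + √(λ² + 4×24.3360)]/2
Discriminant: 60.84 + 4×24.3360 = 158.1840, √158.1840 = 12.57712
μ ≥ (7.8 + 12.57712)/2 = 10.1886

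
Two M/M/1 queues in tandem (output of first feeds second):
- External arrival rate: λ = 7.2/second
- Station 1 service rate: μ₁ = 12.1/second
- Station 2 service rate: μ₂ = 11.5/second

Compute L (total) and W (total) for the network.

By Jackson's theorem, each station behaves as independent M/M/1.
Station 1: ρ₁ = 7.2/12.1 = 0.5950, L₁ = ρ₁/(1-ρ₁) = λ/(μ₁-λ) = 7.2/4.90 = 1.4694
Station 2: ρ₂ = 7.2/11.5 = 0.6261, L₂ = ρ₂/(1-ρ₂) = λ/(μ₂-λ) = 7.2/4.30 = 1.6744
Total: L = L₁ + L₂ = 1.4694 + 1.6744 = 3.1438
W = L/λ = 3.1438/7.2 = 0.4366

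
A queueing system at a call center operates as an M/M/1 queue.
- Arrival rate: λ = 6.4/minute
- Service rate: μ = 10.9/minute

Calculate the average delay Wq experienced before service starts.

First, compute utilization: ρ = λ/μ = 6.4/10.9 = 0.5872
For M/M/1: Wq = λ/(μ(μ-λ))
Wq = 6.4/(10.9 × (10.9-6.4))
Wq = 6.4/(10.9 × 4.50)
Wq = 0.1305 minutes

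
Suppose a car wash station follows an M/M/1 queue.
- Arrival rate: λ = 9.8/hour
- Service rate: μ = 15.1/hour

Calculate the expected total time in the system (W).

First, compute utilization: ρ = λ/μ = 9.8/15.1 = 0.6490
For M/M/1: W = 1/(μ-λ)
W = 1/(15.1-9.8) = 1/5.30
W = 0.1887 hours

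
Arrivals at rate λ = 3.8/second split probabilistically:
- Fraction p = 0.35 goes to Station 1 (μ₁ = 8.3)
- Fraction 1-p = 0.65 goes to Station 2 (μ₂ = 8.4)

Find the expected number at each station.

Effective rates: λ₁ = 3.8×0.35 = 1.33, λ₂ = 3.8×0.65 = 2.47
Station 1: ρ₁ = 1.33/8.3 = 0.1602, L₁ = ρ₁/(1-ρ₁) = 0.1602/(1-0.1602) = 0.1908
Station 2: ρ₂ = 2.47/8.4 = 0.29405, L₂ = ρ₂/(1-ρ₂) = 0.29405/(1-0.29405) = 0.4165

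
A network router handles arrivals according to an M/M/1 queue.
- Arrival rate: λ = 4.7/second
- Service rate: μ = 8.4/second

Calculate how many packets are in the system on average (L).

ρ = λ/μ = 4.7/8.4 = 0.5595
For M/M/1: L = λ/(μ-λ)
L = 4.7/(8.4-4.7) = 4.7/3.70
L = 1.2703 packets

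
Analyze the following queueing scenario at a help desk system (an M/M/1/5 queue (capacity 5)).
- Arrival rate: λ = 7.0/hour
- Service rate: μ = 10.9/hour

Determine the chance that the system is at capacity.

ρ = λ/μ = 7.0/10.9 = 0.6422
P₀ = (1-ρ)/(1-ρ^(K+1)) = (1-0.6422)/(1-0.6422^6) = 0.3578/0.9299 = 0.3848
P_K = P₀×ρ^K = 0.38479 × 0.6422^5 = 0.38479 × 0.10923 = 0.04203
Blocking probability = 4.20%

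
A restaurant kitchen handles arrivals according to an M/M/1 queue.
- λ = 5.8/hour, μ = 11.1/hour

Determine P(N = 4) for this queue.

ρ = λ/μ = 5.8/11.1 = 0.5225
P(n) = (1-ρ)ρⁿ
P(4) = (1-0.5225) × 0.5225^4
P(4) = 0.4775 × 0.07453
P(4) = 0.03559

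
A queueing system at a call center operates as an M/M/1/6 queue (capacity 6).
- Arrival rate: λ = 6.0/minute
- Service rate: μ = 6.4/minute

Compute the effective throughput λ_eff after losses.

ρ = λ/μ = 6.0/6.4 = 0.9375
P₀ = (1-ρ)/(1-ρ^(K+1)) = (1-0.9375)/(1-0.9375^7) = 0.06250/0.3635 = 0.1719
P_K = P₀×ρ^K = 0.1719 × 0.9375^6 = 0.1719 × 0.6789 = 0.1167
λ_eff = λ(1-P_K) = 6.0 × (1 - 0.11674) = 6.0 × 0.88326 = 5.2996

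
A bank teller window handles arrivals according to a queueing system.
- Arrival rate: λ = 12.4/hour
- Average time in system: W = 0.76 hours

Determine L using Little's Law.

Little's Law: L = λW
L = 12.4 × 0.76 = 9.4240 transactions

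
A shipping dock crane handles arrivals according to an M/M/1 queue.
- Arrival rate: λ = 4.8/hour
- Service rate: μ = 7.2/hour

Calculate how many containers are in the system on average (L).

ρ = λ/μ = 4.8/7.2 = 0.6667
For M/M/1: L = λ/(μ-λ)
L = 4.8/(7.2-4.8) = 4.8/2.40
L = 2.0000 containers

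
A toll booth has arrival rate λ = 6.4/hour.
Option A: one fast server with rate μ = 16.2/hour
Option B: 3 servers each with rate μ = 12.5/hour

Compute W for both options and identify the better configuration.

Option A: single server μ = 16.2 (M/M/1)
  ρ_A = 6.4/16.2 = 0.3951
  W_A = 1/(μ-λ) = 1/(16.2-6.4) = 1/9.80 = 0.1020

Option B: 3 servers μ = 12.5 (M/M/3)
  ρ_B = λ/(cμ) = 6.4/(3×12.5) = 0.1707
  Offered load a = λ/μ = cρ = 6.4/12.5 = 0.5120
  P₀ = [ Σₙ₌₀^2 aⁿ/n! + a^3/(3!(1-ρ)) ]⁻¹
  Σ = a^0/0! + a^1/1! + a^2/2! = 1.0000 + 0.5120 + 0.1311 = 1.6431
  a^3/(3!(1-ρ)) = 0.1342/(6 × 0.8293) = 0.02697
  P₀ = 1/(1.6431 + 0.02697) = 0.5988
  Lq = P₀·a^3·ρ / (3!(1-ρ)²) = 0.5988 × 0.1342 × 0.1707 / (6 × 0.6878) = 0.003324
  Wq_B = Lq/λ = 0.0033237/6.4 = 0.0005193
  W_B = Wq_B + 1/μ = 0.0005193 + 0.08000 = 0.08052

Since W_B = 0.08052 < W_A = 0.1020, Option B (multiple servers) has the shorter time in system.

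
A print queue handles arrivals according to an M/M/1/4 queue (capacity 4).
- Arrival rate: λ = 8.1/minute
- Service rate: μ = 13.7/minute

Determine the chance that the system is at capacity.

ρ = λ/μ = 8.1/13.7 = 0.59124
P₀ = (1-ρ)/(1-ρ^(K+1)) = (1-0.59124)/(1-0.59124^5) = 0.4088/0.9278 = 0.4406
P_K = P₀×ρ^K = 0.4406 × 0.59124^4 = 0.4406 × 0.1222 = 0.05384
Blocking probability = 5.38%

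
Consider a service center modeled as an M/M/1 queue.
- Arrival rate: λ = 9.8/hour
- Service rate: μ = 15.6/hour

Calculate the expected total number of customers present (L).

ρ = λ/μ = 9.8/15.6 = 0.6282
For M/M/1: L = λ/(μ-λ)
L = 9.8/(15.6-9.8) = 9.8/5.80
L = 1.6897 customers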